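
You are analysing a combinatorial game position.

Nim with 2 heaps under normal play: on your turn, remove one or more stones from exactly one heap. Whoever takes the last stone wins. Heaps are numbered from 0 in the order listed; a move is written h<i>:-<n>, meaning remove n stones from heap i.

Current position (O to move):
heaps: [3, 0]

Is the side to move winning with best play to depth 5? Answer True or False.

O winning at [(3,0)]: True

p1 O@[(3,0)]: h0:-1[(2,0)]-1 h0:-2[(1,0)]-1 h0:-3[(0,0)]+1*
p2 X@[(0,0)] terminal -1; root [(3,0)] d5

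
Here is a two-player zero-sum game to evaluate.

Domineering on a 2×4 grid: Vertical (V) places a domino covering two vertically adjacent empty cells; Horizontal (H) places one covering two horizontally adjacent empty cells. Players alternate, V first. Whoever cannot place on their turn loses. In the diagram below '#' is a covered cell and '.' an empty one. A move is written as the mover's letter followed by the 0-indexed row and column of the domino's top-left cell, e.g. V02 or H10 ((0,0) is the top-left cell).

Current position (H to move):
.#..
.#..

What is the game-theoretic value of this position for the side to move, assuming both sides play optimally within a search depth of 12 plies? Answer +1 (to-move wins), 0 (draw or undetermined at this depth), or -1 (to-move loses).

ply 1, H at .#../.#.. | H02=+1→.###/.#..*; H12=+1→.#../.###
ply 2, V at .###/.#.. | V00=-1→####/##..*
ply 3, H at ####/##.. | H12=+1→####/####*
ply 4: ####/#### is terminal -1 (V); from .#../.#.. depth 12

value(.#../.#.., H) = +1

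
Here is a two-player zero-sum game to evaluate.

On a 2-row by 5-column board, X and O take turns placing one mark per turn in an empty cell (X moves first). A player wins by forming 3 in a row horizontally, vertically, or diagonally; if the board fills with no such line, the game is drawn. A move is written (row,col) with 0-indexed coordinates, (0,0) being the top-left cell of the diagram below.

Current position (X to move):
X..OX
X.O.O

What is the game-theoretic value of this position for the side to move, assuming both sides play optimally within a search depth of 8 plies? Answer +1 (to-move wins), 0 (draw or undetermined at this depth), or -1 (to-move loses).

p1 X@[X..OX/X.O.O]: (0,1)[XX.OX/X.O.O]-1 (0,2)[X.XOX/X.O.O]-1 (1,1)[X..OX/XXO.O]-1 (1,3)[X..OX/X.OXO]+0*
p2 O@[X..OX/X.OXO]: (0,1)[XO.OX/X.OXO]+0* (0,2)[X.OOX/X.OXO]+0 (1,1)[X..OX/XOOXO]+0
p3 X@[XO.OX/X.OXO]: (0,2)[XOXOX/X.OXO]+0* (1,1)[XO.OX/XXOXO]-1
p4 O@[XOXOX/X.OXO]: (1,1)[XOXOX/XOOXO]+0*
p5 X@[XOXOX/XOOXO] terminal +0; root [X..OX/X.O.O] d8

value(X..OX/X.O.O, X) = 0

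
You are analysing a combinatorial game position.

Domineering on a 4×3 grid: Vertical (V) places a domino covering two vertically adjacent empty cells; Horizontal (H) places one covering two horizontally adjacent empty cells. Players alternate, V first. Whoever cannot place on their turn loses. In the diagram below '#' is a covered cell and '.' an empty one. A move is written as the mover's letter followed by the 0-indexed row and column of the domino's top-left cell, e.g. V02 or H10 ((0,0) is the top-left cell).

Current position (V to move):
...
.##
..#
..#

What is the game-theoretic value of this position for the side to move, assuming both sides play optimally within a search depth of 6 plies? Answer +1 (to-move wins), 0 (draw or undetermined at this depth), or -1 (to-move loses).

value(.../.##/..#/..#, V) = +1

p1 V@[.../.##/..#/..#]: V00[#../###/..#/..#]-1 V10[.../###/#.#/..#]-1 V20[.../.##/#.#/#.#]+1* V21[.../.##/.##/.##]+1
p2 H@[.../.##/#.#/#.#]: H00[##./.##/#.#/#.#]-1* H01[.##/.##/#.#/#.#]-1
p3 V@[##./.##/#.#/#.#]: V21[##./.##/###/###]+1*
p4 H@[##./.##/###/###] terminal -1; root [.../.##/..#/..#] d6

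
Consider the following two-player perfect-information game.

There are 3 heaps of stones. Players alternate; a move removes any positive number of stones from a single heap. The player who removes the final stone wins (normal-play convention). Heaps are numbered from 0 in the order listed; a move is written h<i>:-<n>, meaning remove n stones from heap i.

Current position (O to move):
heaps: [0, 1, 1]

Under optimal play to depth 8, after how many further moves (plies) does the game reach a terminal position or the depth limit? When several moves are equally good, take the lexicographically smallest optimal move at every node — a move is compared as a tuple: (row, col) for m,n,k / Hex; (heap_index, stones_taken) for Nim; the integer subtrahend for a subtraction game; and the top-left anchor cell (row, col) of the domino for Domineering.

ply 1, O at (0,1,1) | h1:-1=-1→(0,0,1)*; h2:-1=-1→(0,1,0)
ply 2, X at (0,0,1) | h2:-1=+1→(0,0,0)*
ply 3: (0,0,0) is terminal -1 (O); from (0,1,1) depth 8

PV length from [(0,1,1)]: 2 plies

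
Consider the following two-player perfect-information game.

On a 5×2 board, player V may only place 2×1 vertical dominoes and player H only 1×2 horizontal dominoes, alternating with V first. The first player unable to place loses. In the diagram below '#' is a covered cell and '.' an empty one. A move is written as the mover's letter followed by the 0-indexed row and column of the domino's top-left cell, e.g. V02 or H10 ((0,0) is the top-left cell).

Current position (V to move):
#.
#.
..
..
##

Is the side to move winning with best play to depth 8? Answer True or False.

V winning at [#./#./../../##]: True

p1 V@[#./#./../../##]: V01[##/##/../../##]-1 V11[#./##/.#/../##]-1 V20[#./#./#./#./##]+1* V21[#./#./.#/.#/##]+1
p2 H@[#./#./#./#./##] terminal -1; root [#./#./../../##] d8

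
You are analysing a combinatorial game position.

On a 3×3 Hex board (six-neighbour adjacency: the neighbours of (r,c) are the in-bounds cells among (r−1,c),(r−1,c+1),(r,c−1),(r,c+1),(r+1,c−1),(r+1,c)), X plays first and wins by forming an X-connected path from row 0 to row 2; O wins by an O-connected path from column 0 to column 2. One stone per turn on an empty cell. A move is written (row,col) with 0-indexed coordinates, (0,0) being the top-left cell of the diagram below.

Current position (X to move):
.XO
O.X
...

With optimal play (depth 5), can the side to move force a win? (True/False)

p1 X@[.XO/O.X/...]: (0,0)[XXO/O.X/...]-1 (1,1)[.XO/OXX/...]+1* (2,0)[.XO/O.X/X..]-1 (2,1)[.XO/O.X/.X.]-1 (2,2)[.XO/O.X/..X]-1
p2 O@[.XO/OXX/...]: (0,0)[OXO/OXX/...]-1* (2,0)[.XO/OXX/O..]-1 (2,1)[.XO/OXX/.O.]-1 (2,2)[.XO/OXX/..O]-1
p3 X@[OXO/OXX/...]: (2,0)[OXO/OXX/X..]+1* (2,1)[OXO/OXX/.X.]+1 (2,2)[OXO/OXX/..X]+1
p4 O@[OXO/OXX/X..] terminal -1; root [.XO/O.X/...] d5

X winning at [.XO/O.X/...]: True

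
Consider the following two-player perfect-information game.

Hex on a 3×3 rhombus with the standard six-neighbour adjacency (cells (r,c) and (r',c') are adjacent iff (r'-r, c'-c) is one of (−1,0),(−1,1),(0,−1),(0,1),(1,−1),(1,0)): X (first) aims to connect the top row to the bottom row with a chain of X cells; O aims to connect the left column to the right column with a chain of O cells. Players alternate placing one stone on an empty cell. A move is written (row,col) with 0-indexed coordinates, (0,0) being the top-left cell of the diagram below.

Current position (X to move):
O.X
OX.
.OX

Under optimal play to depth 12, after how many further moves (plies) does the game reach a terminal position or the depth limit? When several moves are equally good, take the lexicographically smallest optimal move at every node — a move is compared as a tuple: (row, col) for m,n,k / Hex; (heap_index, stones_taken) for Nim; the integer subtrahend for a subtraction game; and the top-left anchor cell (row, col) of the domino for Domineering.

[O.X/OX./.OX] X move#1: (0,1):+1/OXX/OX./.OX*, (1,2):+1/O.X/OXX/.OX, (2,0):+1/O.X/OX./XOX
[OXX/OX./.OX] O move#2: (1,2):-1/OXX/OXO/.OX*, (2,0):-1/OXX/OX./OOX
[OXX/OXO/.OX] X move#3: (2,0):+1/OXX/OXO/XOX*
[OXX/OXO/XOX] end (terminal -1, O#4); searched O.X/OX./.OX to 12

PV length from [O.X/OX./.OX]: 3 plies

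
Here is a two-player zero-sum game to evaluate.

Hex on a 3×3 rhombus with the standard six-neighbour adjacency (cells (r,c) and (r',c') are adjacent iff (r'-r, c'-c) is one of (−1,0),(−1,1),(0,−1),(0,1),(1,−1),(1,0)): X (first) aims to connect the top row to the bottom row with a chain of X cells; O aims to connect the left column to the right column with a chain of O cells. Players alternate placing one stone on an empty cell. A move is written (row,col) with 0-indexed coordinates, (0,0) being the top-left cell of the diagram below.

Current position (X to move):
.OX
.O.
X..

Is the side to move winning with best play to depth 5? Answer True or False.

ply 1, X at .OX/.O./X.. | (0,0)=+1→XOX/.O./X..*; (1,0)=+1→.OX/XO./X..; (1,2)=+1→.OX/.OX/X..; (2,1)=-1→.OX/.O./XX.; (2,2)=-1→.OX/.O./X.X
ply 2, O at XOX/.O./X.. | (1,0)=-1→XOX/OO./X..*; (1,2)=-1→XOX/.OO/X..; (2,1)=-1→XOX/.O./XO.; (2,2)=-1→XOX/.O./X.O
ply 3, X at XOX/OO./X.. | (1,2)=+1→XOX/OOX/X..*; (2,1)=-1→XOX/OO./XX.; (2,2)=-1→XOX/OO./X.X
ply 4, O at XOX/OOX/X.. | (2,1)=-1→XOX/OOX/XO.*; (2,2)=-1→XOX/OOX/X.O
ply 5, X at XOX/OOX/XO. | (2,2)=+1→XOX/OOX/XOX*
ply 6: XOX/OOX/XOX is terminal -1 (O); from .OX/.O./X.. depth 5

X winning at [.OX/.O./X..]: True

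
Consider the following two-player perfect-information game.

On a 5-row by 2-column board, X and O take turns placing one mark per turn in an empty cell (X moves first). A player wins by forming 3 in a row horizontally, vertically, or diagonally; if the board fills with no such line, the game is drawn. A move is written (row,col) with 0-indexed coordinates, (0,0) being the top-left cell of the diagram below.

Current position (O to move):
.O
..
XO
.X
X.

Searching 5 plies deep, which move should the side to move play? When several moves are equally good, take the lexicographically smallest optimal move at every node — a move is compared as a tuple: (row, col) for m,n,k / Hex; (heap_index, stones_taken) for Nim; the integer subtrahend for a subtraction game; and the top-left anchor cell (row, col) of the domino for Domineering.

ply 1, O at .O/../XO/.X/X. | (0,0)=-1→OO/../XO/.X/X.; (1,0)=-1→.O/O./XO/.X/X.; (1,1)=+1→.O/.O/XO/.X/X.*; (3,0)=+0→.O/../XO/OX/X.; (4,1)=-1→.O/../XO/.X/XO
ply 2: .O/.O/XO/.X/X. is terminal -1 (X); from .O/../XO/.X/X. depth 5

O's best at [.O/../XO/.X/X.]: (1,1)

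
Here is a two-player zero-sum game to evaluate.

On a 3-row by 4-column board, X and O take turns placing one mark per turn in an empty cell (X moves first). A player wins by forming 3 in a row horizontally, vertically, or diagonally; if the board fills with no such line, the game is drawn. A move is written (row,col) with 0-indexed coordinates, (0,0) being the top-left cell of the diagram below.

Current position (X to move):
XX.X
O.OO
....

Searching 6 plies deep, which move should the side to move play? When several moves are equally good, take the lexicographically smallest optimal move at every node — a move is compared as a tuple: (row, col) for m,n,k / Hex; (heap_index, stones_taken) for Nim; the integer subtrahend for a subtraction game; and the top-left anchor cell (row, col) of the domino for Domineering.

p1 X@[XX.X/O.OO/....]: (0,2)[XXXX/O.OO/....]+1* (1,1)[XX.X/OXOO/....]+1 (2,0)[XX.X/O.OO/X...]-1 (2,1)[XX.X/O.OO/.X..]-1 (2,2)[XX.X/O.OO/..X.]-1 (2,3)[XX.X/O.OO/...X]-1
p2 O@[XXXX/O.OO/....] terminal -1; root [XX.X/O.OO/....] d6

X's best at [XX.X/O.OO/....]: (0,2)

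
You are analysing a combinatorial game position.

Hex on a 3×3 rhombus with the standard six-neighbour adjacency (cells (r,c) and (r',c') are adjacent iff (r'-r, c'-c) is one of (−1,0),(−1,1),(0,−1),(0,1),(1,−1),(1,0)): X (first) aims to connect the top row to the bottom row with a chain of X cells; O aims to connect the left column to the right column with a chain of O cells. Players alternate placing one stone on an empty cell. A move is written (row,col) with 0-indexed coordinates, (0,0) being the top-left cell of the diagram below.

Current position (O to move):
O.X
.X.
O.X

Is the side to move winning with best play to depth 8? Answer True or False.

[O.X/.X./O.X] O move#1: (0,1):-1/OOX/.X./O.X*, (1,0):-1/O.X/OX./O.X, (1,2):-1/O.X/.XO/O.X, (2,1):-1/O.X/.X./OOX
[OOX/.X./O.X] X move#2: (1,0):+1/OOX/XX./O.X*, (1,2):+1/OOX/.XX/O.X, (2,1):+1/OOX/.X./OXX
[OOX/XX./O.X] O move#3: (1,2):-1/OOX/XXO/O.X*, (2,1):-1/OOX/XX./OOX
[OOX/XXO/O.X] X move#4: (2,1):+1/OOX/XXO/OXX*
[OOX/XXO/OXX] end (terminal -1, O#5); searched O.X/.X./O.X to 8

O winning at [O.X/.X./O.X]: False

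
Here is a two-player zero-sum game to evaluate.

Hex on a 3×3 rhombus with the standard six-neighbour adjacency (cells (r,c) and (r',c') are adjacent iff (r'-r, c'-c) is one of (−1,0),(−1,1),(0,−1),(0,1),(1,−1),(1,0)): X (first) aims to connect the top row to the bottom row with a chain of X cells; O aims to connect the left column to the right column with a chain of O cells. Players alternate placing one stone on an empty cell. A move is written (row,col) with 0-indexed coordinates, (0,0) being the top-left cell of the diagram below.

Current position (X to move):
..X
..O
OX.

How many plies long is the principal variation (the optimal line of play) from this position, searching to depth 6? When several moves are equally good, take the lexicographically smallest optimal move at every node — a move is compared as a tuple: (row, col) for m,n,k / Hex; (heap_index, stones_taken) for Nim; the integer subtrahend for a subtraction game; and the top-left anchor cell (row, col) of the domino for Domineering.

PV length from [..X/..O/OX.]: 1 ply

[..X/..O/OX.] X move#1: (0,0):-1/X.X/..O/OX., (0,1):-1/.XX/..O/OX., (1,0):-1/..X/X.O/OX., (1,1):+1/..X/.XO/OX.*, (2,2):-1/..X/..O/OXX
[..X/.XO/OX.] end (terminal -1, O#2); searched ..X/..O/OX. to 6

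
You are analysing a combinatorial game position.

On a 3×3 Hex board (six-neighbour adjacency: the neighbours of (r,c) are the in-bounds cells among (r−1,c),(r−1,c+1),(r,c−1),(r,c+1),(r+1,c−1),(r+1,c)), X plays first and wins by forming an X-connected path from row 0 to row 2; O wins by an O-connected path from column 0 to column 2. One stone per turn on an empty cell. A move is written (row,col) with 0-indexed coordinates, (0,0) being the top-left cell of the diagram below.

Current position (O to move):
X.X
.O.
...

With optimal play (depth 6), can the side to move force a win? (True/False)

O winning at [X.X/.O./...]: True

p1 O@[X.X/.O./...]: (0,1)[XOX/.O./...]-1 (1,0)[X.X/OO./...]-1 (1,2)[X.X/.OO/...]+1* (2,0)[X.X/.O./O..]-1 (2,1)[X.X/.O./.O.]+1 (2,2)[X.X/.O./..O]+1
p2 X@[X.X/.OO/...]: (0,1)[XXX/.OO/...]-1* (1,0)[X.X/XOO/...]-1 (2,0)[X.X/.OO/X..]-1 (2,1)[X.X/.OO/.X.]-1 (2,2)[X.X/.OO/..X]-1
p3 O@[XXX/.OO/...]: (1,0)[XXX/OOO/...]+1* (2,0)[XXX/.OO/O..]+1 (2,1)[XXX/.OO/.O.]+1 (2,2)[XXX/.OO/..O]+1
p4 X@[XXX/OOO/...] terminal -1; root [X.X/.O./...] d6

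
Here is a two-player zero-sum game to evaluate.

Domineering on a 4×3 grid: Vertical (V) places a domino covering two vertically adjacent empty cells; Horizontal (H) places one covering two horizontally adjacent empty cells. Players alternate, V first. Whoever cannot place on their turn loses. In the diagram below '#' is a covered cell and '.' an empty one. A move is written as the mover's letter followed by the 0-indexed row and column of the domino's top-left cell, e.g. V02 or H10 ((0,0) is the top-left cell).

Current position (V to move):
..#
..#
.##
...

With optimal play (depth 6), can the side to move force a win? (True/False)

[..#/..#/.##/...] V move#1: V00:+1/#.#/#.#/.##/...*, V01:+1/.##/.##/.##/..., V10:-1/..#/#.#/###/..., V20:-1/..#/..#/###/#..
[#.#/#.#/.##/...] H move#2: H30:-1/#.#/#.#/.##/##.*, H31:-1/#.#/#.#/.##/.##
[#.#/#.#/.##/##.] V move#3: V01:+1/###/###/.##/##.*
[###/###/.##/##.] end (terminal -1, H#4); searched ..#/..#/.##/... to 6

V winning at [..#/..#/.##/...]: True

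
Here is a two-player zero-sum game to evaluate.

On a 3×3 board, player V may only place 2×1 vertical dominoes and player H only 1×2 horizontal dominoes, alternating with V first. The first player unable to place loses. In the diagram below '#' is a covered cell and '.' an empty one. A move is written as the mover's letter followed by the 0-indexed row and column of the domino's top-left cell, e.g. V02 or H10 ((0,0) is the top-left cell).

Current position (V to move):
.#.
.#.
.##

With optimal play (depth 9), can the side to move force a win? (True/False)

V winning at [.#./.#./.##]: True

p1 V@[.#./.#./.##]: V00[##./##./.##]+1* V02[.##/.##/.##]+1 V10[.#./##./###]+1
p2 H@[##./##./.##] terminal -1; root [.#./.#./.##] d9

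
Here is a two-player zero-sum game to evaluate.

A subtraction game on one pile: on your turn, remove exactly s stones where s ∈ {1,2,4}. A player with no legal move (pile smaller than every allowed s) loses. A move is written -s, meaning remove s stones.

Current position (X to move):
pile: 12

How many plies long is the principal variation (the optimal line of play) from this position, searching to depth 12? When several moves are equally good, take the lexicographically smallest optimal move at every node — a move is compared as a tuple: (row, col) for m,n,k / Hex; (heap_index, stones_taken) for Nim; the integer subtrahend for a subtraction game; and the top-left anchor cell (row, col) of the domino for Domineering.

PV length from [12]: 8 plies

p1 X@[12]: -1[11]-1* -2[10]-1 -4[8]-1
p2 O@[11]: -1[10]-1 -2[9]+1* -4[7]-1
p3 X@[9]: -1[8]-1* -2[7]-1 -4[5]-1
p4 O@[8]: -1[7]-1 -2[6]+1* -4[4]-1
p5 X@[6]: -1[5]-1* -2[4]-1 -4[2]-1
p6 O@[5]: -1[4]-1 -2[3]+1* -4[1]-1
p7 X@[3]: -1[2]-1* -2[1]-1
p8 O@[2]: -1[1]-1 -2[0]+1*
p9 X@[0] terminal -1; root [12] d12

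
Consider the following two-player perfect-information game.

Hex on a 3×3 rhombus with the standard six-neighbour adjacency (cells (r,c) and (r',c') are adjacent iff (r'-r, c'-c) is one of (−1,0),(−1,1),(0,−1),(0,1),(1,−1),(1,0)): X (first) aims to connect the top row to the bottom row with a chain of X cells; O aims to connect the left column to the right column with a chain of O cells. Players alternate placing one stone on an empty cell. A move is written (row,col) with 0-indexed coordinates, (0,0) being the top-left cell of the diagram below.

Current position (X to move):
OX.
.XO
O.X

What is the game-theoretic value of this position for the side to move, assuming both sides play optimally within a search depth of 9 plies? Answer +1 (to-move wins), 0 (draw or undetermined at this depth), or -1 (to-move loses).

value(OX./.XO/O.X, X) = +1

p1 X@[OX./.XO/O.X]: (0,2)[OXX/.XO/O.X]-1 (1,0)[OX./XXO/O.X]-1 (2,1)[OX./.XO/OXX]+1*
p2 O@[OX./.XO/OXX] terminal -1; root [OX./.XO/O.X] d9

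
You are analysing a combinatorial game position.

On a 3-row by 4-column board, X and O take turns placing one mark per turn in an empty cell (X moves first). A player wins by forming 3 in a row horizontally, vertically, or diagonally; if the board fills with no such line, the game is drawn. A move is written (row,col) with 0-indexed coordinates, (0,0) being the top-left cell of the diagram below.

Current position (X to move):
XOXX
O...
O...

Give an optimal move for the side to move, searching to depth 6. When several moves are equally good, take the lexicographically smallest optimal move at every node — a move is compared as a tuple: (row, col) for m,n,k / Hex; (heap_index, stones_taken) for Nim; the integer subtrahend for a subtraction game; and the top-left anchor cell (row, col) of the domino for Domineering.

p1 X@[XOXX/O.../O...]: (1,1)[XOXX/OX../O...]+0 (1,2)[XOXX/O.X./O...]+1* (1,3)[XOXX/O..X/O...]+1 (2,1)[XOXX/O.../OX..]-1 (2,2)[XOXX/O.../O.X.]+1 (2,3)[XOXX/O.../O..X]+1
p2 O@[XOXX/O.X./O...]: (1,1)[XOXX/OOX./O...]-1* (1,3)[XOXX/O.XO/O...]-1 (2,1)[XOXX/O.X./OO..]-1 (2,2)[XOXX/O.X./O.O.]-1 (2,3)[XOXX/O.X./O..O]-1
p3 X@[XOXX/OOX./O...]: (1,3)[XOXX/OOXX/O...]-1 (2,1)[XOXX/OOX./OX..]+1* (2,2)[XOXX/OOX./O.X.]+1 (2,3)[XOXX/OOX./O..X]-1
p4 O@[XOXX/OOX./OX..] terminal -1; root [XOXX/O.../O...] d6

X's best at [XOXX/O.../O...]: (1,2)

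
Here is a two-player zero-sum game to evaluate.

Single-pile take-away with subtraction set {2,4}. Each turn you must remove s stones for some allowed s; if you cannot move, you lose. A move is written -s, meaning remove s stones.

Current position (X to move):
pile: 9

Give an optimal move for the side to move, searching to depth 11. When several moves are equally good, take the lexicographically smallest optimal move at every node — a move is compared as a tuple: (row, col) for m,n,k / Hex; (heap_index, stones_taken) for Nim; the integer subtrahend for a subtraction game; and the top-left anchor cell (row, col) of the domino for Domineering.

p1 X@[9]: -2[7]+1* -4[5]-1
p2 O@[7]: -2[5]-1* -4[3]-1
p3 X@[5]: -2[3]-1 -4[1]+1*
p4 O@[1] terminal -1; root [9] d11

X's best at [9]: -2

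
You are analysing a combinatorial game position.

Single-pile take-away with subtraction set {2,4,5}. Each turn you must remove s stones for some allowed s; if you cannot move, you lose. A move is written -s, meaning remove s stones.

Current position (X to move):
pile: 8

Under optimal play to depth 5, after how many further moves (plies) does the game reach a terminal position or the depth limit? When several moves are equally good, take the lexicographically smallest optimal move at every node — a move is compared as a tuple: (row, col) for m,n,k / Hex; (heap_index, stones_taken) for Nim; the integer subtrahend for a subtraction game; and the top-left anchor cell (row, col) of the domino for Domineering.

PV length from [8]: 2 plies

[8] X move#1: -2:-1/6*, -4:-1/4, -5:-1/3
[6] O move#2: -2:-1/4, -4:-1/2, -5:+1/1*
[1] end (terminal -1, X#3); searched 8 to 5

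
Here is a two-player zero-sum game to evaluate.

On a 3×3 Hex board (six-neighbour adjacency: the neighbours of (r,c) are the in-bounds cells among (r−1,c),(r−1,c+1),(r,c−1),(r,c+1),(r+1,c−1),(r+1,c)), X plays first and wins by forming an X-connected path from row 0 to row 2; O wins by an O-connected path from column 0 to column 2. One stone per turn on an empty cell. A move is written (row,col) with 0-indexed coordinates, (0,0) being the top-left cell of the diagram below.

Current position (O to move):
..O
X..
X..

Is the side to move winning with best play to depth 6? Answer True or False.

O winning at [..O/X../X..]: False

ply 1, O at ..O/X../X.. | (0,0)=-1→O.O/X../X..*; (0,1)=-1→.OO/X../X..; (1,1)=-1→..O/XO./X..; (1,2)=-1→..O/X.O/X..; (2,1)=-1→..O/X../XO.; (2,2)=-1→..O/X../X.O
ply 2, X at O.O/X../X.. | (0,1)=+1→OXO/X../X..*; (1,1)=-1→O.O/XX./X..; (1,2)=-1→O.O/X.X/X..; (2,1)=-1→O.O/X../XX.; (2,2)=-1→O.O/X../X.X
ply 3: OXO/X../X.. is terminal -1 (O); from ..O/X../X.. depth 6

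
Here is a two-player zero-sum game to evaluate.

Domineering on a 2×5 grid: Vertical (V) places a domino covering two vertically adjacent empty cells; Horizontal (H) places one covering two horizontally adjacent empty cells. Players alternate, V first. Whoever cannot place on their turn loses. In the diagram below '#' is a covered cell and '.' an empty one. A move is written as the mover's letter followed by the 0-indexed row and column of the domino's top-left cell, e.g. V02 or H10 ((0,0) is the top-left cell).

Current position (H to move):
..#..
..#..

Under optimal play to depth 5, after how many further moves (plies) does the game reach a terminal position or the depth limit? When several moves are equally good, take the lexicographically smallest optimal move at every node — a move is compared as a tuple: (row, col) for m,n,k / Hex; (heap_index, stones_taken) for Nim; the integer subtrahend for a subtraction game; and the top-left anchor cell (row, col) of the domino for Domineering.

[..#../..#..] H move#1: H00:-1/###../..#..*, H03:-1/..###/..#.., H10:-1/..#../###.., H13:-1/..#../..###
[###../..#..] V move#2: V03:+1/####./..##.*, V04:+1/###.#/..#.#
[####./..##.] H move#3: H10:-1/####./####.*
[####./####.] V move#4: V04:+1/#####/#####*
[#####/#####] end (terminal -1, H#5); searched ..#../..#.. to 5

PV length from [..#../..#..]: 4 plies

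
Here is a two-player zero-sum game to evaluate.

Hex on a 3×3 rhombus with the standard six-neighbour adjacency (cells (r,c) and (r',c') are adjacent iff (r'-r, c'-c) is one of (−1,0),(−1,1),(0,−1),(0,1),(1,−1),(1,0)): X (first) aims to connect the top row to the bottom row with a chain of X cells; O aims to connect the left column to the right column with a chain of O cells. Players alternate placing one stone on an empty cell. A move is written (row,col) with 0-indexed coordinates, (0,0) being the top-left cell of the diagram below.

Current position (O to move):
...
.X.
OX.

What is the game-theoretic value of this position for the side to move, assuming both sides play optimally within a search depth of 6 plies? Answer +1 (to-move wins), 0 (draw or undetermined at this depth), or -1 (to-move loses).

value(.../.X./OX., O) = -1

p1 O@[.../.X./OX.]: (0,0)[O../.X./OX.]-1* (0,1)[.O./.X./OX.]-1 (0,2)[..O/.X./OX.]-1 (1,0)[.../OX./OX.]-1 (1,2)[.../.XO/OX.]-1 (2,2)[.../.X./OXO]-1
p2 X@[O../.X./OX.]: (0,1)[OX./.X./OX.]+1* (0,2)[O.X/.X./OX.]+1 (1,0)[O../XX./OX.]+1 (1,2)[O../.XX/OX.]+1 (2,2)[O../.X./OXX]+1
p3 O@[OX./.X./OX.] terminal -1; root [.../.X./OX.] d6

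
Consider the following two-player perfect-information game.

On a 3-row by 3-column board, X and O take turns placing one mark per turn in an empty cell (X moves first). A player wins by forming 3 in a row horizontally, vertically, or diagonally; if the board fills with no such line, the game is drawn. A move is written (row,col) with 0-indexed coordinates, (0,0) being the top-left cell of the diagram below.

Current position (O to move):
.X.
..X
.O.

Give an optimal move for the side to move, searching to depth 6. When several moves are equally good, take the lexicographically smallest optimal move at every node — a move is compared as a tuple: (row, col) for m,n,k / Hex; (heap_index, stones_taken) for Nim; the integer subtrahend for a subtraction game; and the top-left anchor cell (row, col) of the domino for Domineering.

O's best at [.X./..X/.O.]: (0,0)

p1 O@[.X./..X/.O.]: (0,0)[OX./..X/.O.]+0* (0,2)[.XO/..X/.O.]+0 (1,0)[.X./O.X/.O.]-1 (1,1)[.X./.OX/.O.]-1 (2,0)[.X./..X/OO.]-1 (2,2)[.X./..X/.OO]-1
p2 X@[OX./..X/.O.]: (0,2)[OXX/..X/.O.]-1 (1,0)[OX./X.X/.O.]+0* (1,1)[OX./.XX/.O.]+0 (2,0)[OX./..X/XO.]+0 (2,2)[OX./..X/.OX]+0
p3 O@[OX./X.X/.O.]: (0,2)[OXO/X.X/.O.]-1 (1,1)[OX./XOX/.O.]+0* (2,0)[OX./X.X/OO.]-1 (2,2)[OX./X.X/.OO]-1
p4 X@[OX./XOX/.O.]: (0,2)[OXX/XOX/.O.]-1 (2,0)[OX./XOX/XO.]-1 (2,2)[OX./XOX/.OX]+0*
p5 O@[OX./XOX/.OX]: (0,2)[OXO/XOX/.OX]+0* (2,0)[OX./XOX/OOX]-1
p6 X@[OXO/XOX/.OX]: (2,0)[OXO/XOX/XOX]+0*
p7 O@[OXO/XOX/XOX] terminal +0; root [.X./..X/.O.] d6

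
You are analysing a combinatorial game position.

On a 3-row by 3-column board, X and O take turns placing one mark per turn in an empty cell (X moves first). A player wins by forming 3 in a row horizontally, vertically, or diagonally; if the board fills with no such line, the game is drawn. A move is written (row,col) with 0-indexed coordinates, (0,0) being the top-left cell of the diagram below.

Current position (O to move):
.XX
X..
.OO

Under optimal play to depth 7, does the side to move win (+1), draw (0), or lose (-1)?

p1 O@[.XX/X../.OO]: (0,0)[OXX/X../.OO]+1* (1,1)[.XX/XO./.OO]-1 (1,2)[.XX/X.O/.OO]-1 (2,0)[.XX/X../OOO]+1
p2 X@[OXX/X../.OO]: (1,1)[OXX/XX./.OO]-1* (1,2)[OXX/X.X/.OO]-1 (2,0)[OXX/X../XOO]-1
p3 O@[OXX/XX./.OO]: (1,2)[OXX/XXO/.OO]-1 (2,0)[OXX/XX./OOO]+1*
p4 X@[OXX/XX./OOO] terminal -1; root [.XX/X../.OO] d7

value(.XX/X../.OO, O) = +1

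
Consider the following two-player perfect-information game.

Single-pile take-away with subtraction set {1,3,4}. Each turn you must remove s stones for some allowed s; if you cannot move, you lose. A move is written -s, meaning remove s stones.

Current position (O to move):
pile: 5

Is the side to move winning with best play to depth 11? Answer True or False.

O winning at [5]: True

p1 O@[5]: -1[4]-1 -3[2]+1* -4[1]-1
p2 X@[2]: -1[1]-1*
p3 O@[1]: -1[0]+1*
p4 X@[0] terminal -1; root [5] d11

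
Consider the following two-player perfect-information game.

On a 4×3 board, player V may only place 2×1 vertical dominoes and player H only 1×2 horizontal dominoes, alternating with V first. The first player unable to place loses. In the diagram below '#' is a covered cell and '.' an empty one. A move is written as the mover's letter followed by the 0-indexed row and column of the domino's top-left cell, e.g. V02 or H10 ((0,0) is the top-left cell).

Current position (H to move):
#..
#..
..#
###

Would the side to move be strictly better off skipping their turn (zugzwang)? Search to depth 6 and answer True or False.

ply 1, H at #../#../..#/### | H01=-1→###/#../..#/###; H11=+1→#../###/..#/###*; H20=-1→#../#../###/###
ply 2: #../###/..#/### is terminal -1 (V); from #../#../..#/### depth 6
suppose H passes — search the same position with V to move:
pass> ply 1, V at #../#../..#/### | V01=+1→##./##./..#/###*; V02=+1→#.#/#.#/..#/###; V11=-1→#../##./.##/###
pass> ply 2, H at ##./##./..#/### | H20=-1→##./##./###/###*
pass> ply 3, V at ##./##./###/### | V02=+1→###/###/###/###*
pass> ply 4: ###/###/###/### is terminal -1 (H); from #../#../..#/### depth 6
for H: play +1, pass -1

zugzwang(#../#../..#/###, H) = False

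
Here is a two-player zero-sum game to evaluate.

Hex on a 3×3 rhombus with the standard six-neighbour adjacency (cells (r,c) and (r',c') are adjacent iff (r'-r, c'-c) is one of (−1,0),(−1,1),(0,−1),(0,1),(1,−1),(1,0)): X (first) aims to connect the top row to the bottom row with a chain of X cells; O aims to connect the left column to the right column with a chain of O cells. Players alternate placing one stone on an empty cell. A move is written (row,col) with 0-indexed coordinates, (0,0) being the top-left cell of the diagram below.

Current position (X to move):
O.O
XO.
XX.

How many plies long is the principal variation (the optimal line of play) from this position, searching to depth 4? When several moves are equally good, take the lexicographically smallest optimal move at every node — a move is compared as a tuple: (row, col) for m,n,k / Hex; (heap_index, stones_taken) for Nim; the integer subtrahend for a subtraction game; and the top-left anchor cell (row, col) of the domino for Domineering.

PV length from [O.O/XO./XX.]: 1 ply

[O.O/XO./XX.] X move#1: (0,1):+1/OXO/XO./XX.*, (1,2):-1/O.O/XOX/XX., (2,2):-1/O.O/XO./XXX
[OXO/XO./XX.] end (terminal -1, O#2); searched O.O/XO./XX. to 4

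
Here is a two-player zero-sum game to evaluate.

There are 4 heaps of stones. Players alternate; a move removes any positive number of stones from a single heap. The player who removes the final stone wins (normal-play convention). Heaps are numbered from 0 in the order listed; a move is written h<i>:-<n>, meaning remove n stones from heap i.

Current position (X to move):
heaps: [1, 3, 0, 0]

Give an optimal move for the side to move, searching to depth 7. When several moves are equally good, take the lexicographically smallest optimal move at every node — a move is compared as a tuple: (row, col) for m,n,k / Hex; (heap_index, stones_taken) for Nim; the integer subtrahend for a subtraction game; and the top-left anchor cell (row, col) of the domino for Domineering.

[(1,3,0,0)] X move#1: h0:-1:-1/(0,3,0,0), h1:-1:-1/(1,2,0,0), h1:-2:+1/(1,1,0,0)*, h1:-3:-1/(1,0,0,0)
[(1,1,0,0)] O move#2: h0:-1:-1/(0,1,0,0)*, h1:-1:-1/(1,0,0,0)
[(0,1,0,0)] X move#3: h1:-1:+1/(0,0,0,0)*
[(0,0,0,0)] end (terminal -1, O#4); searched (1,3,0,0) to 7

X's best at [(1,3,0,0)]: h1:-2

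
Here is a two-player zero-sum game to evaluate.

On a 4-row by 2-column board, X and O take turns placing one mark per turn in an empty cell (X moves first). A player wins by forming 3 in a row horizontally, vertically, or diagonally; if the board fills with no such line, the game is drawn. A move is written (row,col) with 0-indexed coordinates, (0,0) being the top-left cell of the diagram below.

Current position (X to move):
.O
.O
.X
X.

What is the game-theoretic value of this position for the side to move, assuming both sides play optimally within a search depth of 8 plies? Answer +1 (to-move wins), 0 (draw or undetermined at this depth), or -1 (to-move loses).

p1 X@[.O/.O/.X/X.]: (0,0)[XO/.O/.X/X.]+0* (1,0)[.O/XO/.X/X.]+0 (2,0)[.O/.O/XX/X.]+0 (3,1)[.O/.O/.X/XX]+0
p2 O@[XO/.O/.X/X.]: (1,0)[XO/OO/.X/X.]+0* (2,0)[XO/.O/OX/X.]+0 (3,1)[XO/.O/.X/XO]+0
p3 X@[XO/OO/.X/X.]: (2,0)[XO/OO/XX/X.]+0* (3,1)[XO/OO/.X/XX]+0
p4 O@[XO/OO/XX/X.]: (3,1)[XO/OO/XX/XO]+0*
p5 X@[XO/OO/XX/XO] terminal +0; root [.O/.O/.X/X.] d8

value(.O/.O/.X/X., X) = 0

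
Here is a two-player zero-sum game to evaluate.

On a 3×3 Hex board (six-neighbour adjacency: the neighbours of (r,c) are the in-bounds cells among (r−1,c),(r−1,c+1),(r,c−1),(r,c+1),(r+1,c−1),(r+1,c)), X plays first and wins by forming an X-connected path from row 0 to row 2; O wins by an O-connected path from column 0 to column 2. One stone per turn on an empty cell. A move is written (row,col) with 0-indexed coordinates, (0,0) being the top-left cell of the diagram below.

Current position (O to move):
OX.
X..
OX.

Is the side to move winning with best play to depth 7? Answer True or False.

O winning at [OX./X../OX.]: True

[OX./X../OX.] O move#1: (0,2):-1/OXO/X../OX., (1,1):+1/OX./XO./OX.*, (1,2):-1/OX./X.O/OX., (2,2):-1/OX./X../OXO
[OX./XO./OX.] X move#2: (0,2):-1/OXX/XO./OX.*, (1,2):-1/OX./XOX/OX., (2,2):-1/OX./XO./OXX
[OXX/XO./OX.] O move#3: (1,2):+1/OXX/XOO/OX.*, (2,2):-1/OXX/XO./OXO
[OXX/XOO/OX.] end (terminal -1, X#4); searched OX./X../OX. to 7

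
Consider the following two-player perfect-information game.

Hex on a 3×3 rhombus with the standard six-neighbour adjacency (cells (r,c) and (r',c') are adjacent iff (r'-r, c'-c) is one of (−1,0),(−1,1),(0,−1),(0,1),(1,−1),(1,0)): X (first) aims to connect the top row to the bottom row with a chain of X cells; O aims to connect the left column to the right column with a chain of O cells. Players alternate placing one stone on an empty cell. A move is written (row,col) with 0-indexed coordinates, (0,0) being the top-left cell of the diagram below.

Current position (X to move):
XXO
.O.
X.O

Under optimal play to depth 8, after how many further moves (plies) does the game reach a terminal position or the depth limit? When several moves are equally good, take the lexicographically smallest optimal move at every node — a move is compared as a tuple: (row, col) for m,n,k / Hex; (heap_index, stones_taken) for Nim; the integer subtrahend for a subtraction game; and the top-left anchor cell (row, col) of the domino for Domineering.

ply 1, X at XXO/.O./X.O | (1,0)=+1→XXO/XO./X.O*; (1,2)=-1→XXO/.OX/X.O; (2,1)=-1→XXO/.O./XXO
ply 2: XXO/XO./X.O is terminal -1 (O); from XXO/.O./X.O depth 8

PV length from [XXO/.O./X.O]: 1 ply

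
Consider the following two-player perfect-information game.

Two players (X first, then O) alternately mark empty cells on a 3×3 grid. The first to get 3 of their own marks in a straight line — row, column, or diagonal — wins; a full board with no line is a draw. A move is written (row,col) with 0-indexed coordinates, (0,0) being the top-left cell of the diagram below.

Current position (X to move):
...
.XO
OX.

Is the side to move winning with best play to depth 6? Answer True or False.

p1 X@[.../.XO/OX.]: (0,0)[X../.XO/OX.]+1* (0,1)[.X./.XO/OX.]+1 (0,2)[..X/.XO/OX.]+0 (1,0)[.../XXO/OX.]+0 (2,2)[.../.XO/OXX]+1
p2 O@[X../.XO/OX.]: (0,1)[XO./.XO/OX.]-1* (0,2)[X.O/.XO/OX.]-1 (1,0)[X../OXO/OX.]-1 (2,2)[X../.XO/OXO]-1
p3 X@[XO./.XO/OX.]: (0,2)[XOX/.XO/OX.]+0 (1,0)[XO./XXO/OX.]+0 (2,2)[XO./.XO/OXX]+1*
p4 O@[XO./.XO/OXX] terminal -1; root [.../.XO/OX.] d6

X winning at [.../.XO/OX.]: True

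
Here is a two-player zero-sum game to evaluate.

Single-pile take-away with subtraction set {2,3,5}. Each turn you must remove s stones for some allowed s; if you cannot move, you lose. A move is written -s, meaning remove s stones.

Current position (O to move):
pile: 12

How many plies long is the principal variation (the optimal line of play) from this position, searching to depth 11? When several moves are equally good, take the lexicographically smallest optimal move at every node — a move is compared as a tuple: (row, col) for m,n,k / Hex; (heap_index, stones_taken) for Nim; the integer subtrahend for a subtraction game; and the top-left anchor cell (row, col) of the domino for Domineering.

ply 1, O at 12 | -2=-1→10; -3=-1→9; -5=+1→7*
ply 2, X at 7 | -2=-1→5*; -3=-1→4; -5=-1→2
ply 3, O at 5 | -2=-1→3; -3=-1→2; -5=+1→0*
ply 4: 0 is terminal -1 (X); from 12 depth 11

PV length from [12]: 3 plies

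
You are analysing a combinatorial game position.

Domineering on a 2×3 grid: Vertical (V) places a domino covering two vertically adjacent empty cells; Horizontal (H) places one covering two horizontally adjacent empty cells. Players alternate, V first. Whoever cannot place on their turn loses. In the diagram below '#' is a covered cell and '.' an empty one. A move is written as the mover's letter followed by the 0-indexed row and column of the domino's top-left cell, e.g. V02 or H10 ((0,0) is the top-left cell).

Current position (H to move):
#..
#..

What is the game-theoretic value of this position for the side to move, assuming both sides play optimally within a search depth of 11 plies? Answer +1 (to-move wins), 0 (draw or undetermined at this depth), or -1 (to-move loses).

p1 H@[#../#..]: H01[###/#..]+1* H11[#../###]+1
p2 V@[###/#..] terminal -1; root [#../#..] d11

value(#../#.., H) = +1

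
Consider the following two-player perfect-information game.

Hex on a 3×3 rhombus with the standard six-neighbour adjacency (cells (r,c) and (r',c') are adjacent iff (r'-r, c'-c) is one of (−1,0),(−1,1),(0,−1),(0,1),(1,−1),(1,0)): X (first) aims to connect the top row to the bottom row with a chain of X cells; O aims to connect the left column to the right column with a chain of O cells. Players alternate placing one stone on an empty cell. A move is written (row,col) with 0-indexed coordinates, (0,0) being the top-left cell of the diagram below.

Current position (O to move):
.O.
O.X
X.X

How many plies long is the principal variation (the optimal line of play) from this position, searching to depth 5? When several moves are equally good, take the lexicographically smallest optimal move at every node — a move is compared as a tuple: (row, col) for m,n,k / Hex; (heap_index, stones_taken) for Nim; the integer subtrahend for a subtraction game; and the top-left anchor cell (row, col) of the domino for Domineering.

PV length from [.O./O.X/X.X]: 1 ply

[.O./O.X/X.X] O move#1: (0,0):-1/OO./O.X/X.X, (0,2):+1/.OO/O.X/X.X*, (1,1):-1/.O./OOX/X.X, (2,1):-1/.O./O.X/XOX
[.OO/O.X/X.X] end (terminal -1, X#2); searched .O./O.X/X.X to 5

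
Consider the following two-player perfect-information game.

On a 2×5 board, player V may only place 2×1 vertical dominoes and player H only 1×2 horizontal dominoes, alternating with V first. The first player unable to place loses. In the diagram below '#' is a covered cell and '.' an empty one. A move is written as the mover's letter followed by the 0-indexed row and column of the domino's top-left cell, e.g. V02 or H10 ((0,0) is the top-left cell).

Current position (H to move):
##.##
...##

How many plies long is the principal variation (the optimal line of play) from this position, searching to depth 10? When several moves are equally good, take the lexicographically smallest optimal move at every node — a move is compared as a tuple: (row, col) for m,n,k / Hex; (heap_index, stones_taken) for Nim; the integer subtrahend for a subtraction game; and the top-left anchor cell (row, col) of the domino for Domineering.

ply 1, H at ##.##/...## | H10=-1→##.##/##.##; H11=+1→##.##/.####*
ply 2: ##.##/.#### is terminal -1 (V); from ##.##/...## depth 10

PV length from [##.##/...##]: 1 ply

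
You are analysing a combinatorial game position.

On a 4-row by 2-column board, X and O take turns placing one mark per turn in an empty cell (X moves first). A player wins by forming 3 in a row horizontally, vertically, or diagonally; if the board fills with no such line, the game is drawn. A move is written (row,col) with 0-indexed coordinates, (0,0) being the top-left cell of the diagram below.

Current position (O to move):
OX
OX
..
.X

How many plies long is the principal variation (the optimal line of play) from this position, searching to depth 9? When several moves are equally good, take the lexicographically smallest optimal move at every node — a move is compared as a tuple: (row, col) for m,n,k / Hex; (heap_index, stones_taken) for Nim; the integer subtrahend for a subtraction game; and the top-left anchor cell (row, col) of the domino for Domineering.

[OX/OX/../.X] O move#1: (2,0):+1/OX/OX/O./.X*, (2,1):+0/OX/OX/.O/.X, (3,0):-1/OX/OX/../OX
[OX/OX/O./.X] end (terminal -1, X#2); searched OX/OX/../.X to 9

PV length from [OX/OX/../.X]: 1 ply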